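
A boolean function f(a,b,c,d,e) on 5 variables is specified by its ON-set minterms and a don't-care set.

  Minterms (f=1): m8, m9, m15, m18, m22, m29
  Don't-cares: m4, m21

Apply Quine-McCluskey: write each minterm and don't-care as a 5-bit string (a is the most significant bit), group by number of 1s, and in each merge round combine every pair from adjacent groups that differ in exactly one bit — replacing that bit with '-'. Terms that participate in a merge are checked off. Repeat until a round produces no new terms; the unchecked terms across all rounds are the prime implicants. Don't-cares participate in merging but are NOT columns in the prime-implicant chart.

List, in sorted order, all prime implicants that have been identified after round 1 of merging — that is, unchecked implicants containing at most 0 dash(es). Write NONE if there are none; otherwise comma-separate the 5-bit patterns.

00100, 01111

[col 0] 00100, 01000*, 01001*, 01111, 10010*, 10101*, 10110*, 11101*
[col 1] 0100-, 1-101, 10-10
Prime implicants: 00100, 0100-, 01111, 1-101, 10-10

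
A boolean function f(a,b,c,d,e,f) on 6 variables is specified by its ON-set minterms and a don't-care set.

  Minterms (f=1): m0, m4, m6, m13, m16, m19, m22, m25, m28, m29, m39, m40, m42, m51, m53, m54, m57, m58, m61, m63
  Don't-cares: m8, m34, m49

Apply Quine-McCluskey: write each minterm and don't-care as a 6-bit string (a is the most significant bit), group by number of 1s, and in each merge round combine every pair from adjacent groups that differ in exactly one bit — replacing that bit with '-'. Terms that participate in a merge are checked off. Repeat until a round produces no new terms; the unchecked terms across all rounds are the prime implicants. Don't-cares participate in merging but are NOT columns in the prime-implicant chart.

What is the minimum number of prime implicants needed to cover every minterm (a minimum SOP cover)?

12

size-2^0 implicants → 000000(✓)  000100(✓)  000110(✓)  001000(✓)  001101(✓)  010000(✓)  010011(✓)  010110(✓)  011001(✓)  011100(✓)  011101(✓)  100010(✓)  100111  101000(✓)  101010(✓)  110001(✓)  110011(✓)  110101(✓)  110110(✓)  111001(✓)  111010(✓)  111101(✓)  111111(✓)
size-2^1 implicants → -01000  -10011  -10110  -11001(✓)  -11101(✓)  0-0000  0-0110  0-1101  00-000  000-00  0001-0  011-01(✓)  01110-  1-1010  10-010  1010-0  11-001(✓)  11-101(✓)  110-01(✓)  1100-1  111-01(✓)  1111-1
size-2^2 implicants → -11-01  11--01
Unchecked terms (primes): -01000, -10011, -10110, -11-01, 0-0000, 0-0110, 0-1101, 00-000, 000-00, 0001-0, 01110-, 1-1010, 10-010, 100111, 1010-0, 11--01, 1100-1, 1111-1
Minterm coverage:
  m0 ⊆ 0-0000,00-000,000-00
  m4 ⊆ 000-00,0001-0
  m6 ⊆ 0-0110,0001-0
  m13 ⊆ 0-1101 [E]
  m16 ⊆ 0-0000 [E]
  m19 ⊆ -10011 [E]
  m22 ⊆ -10110,0-0110
  m25 ⊆ -11-01 [E]
  m28 ⊆ 01110- [E]
  m29 ⊆ -11-01,0-1101,01110-
  m39 ⊆ 100111 [E]
  m40 ⊆ -01000,1010-0
  m42 ⊆ 1-1010,10-010,1010-0
  m51 ⊆ -10011,1100-1
  m53 ⊆ 11--01 [E]
  m54 ⊆ -10110 [E]
  m57 ⊆ -11-01,11--01
  m58 ⊆ 1-1010 [E]
  m61 ⊆ -11-01,11--01,1111-1
  m63 ⊆ 1111-1 [E]
E = {-10011, -10110, -11-01, 0-0000, 0-1101, 01110-, 1-1010, 100111, 11--01, 1111-1}
Petrick residual → -01000, 0001-0
Cover = b'cd'e'f' + bc'd'ef + bc'def' + bce'f + a'c'd'e'f' + a'cde'f + a'b'c'df' + a'bcde' + acd'ef' + ab'c'def + abe'f + abcdf  |cover|=12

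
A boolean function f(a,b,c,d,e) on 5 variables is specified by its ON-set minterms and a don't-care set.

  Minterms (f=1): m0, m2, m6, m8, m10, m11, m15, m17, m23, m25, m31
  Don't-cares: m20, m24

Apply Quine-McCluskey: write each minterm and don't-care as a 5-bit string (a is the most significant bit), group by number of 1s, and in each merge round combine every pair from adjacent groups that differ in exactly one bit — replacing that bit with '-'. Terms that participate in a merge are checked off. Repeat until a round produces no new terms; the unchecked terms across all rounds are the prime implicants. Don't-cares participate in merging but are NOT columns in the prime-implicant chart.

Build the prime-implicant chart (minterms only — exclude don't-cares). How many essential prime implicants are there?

size-2^0 implicants → 00000(✓)  00010(✓)  00110(✓)  01000(✓)  01010(✓)  01011(✓)  01111(✓)  10001(✓)  10100  10111(✓)  11000(✓)  11001(✓)  11111(✓)
size-2^1 implicants → -1000  -1111  0-000(✓)  0-010(✓)  00-10  000-0(✓)  01-11  010-0(✓)  0101-  1-001  1-111  1100-
size-2^2 implicants → 0-0-0
Unchecked terms (primes): -1000, -1111, 0-0-0, 00-10, 01-11, 0101-, 1-001, 1-111, 10100, 1100-
Minterm coverage:
  m0 ⊆ 0-0-0 [E]
  m2 ⊆ 0-0-0,00-10
  m6 ⊆ 00-10 [E]
  m8 ⊆ -1000,0-0-0
  m10 ⊆ 0-0-0,0101-
  m11 ⊆ 01-11,0101-
  m15 ⊆ -1111,01-11
  m17 ⊆ 1-001 [E]
  m23 ⊆ 1-111 [E]
  m25 ⊆ 1-001,1100-
  m31 ⊆ -1111,1-111
E = {0-0-0, 00-10, 1-001, 1-111}

4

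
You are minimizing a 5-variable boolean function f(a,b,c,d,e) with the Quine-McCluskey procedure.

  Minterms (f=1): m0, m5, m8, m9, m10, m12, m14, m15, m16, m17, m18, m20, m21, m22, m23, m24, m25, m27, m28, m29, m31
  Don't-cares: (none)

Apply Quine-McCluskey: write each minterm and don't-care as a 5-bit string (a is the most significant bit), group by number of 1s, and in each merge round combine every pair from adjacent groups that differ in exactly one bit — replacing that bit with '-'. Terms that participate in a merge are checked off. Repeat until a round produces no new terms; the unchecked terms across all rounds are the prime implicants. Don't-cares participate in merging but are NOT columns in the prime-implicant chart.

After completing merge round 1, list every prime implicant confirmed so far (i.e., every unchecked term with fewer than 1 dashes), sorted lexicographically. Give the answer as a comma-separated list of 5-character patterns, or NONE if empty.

size-2^0 implicants → 00000(✓)  00101(✓)  01000(✓)  01001(✓)  01010(✓)  01100(✓)  01110(✓)  01111(✓)  10000(✓)  10001(✓)  10010(✓)  10100(✓)  10101(✓)  10110(✓)  10111(✓)  11000(✓)  11001(✓)  11011(✓)  11100(✓)  11101(✓)  11111(✓)
size-2^1 implicants → -0000(✓)  -0101  -1000(✓)  -1001(✓)  -1100(✓)  -1111  0-000(✓)  01-00(✓)  01-10(✓)  010-0(✓)  0100-(✓)  011-0(✓)  0111-  1-000(✓)  1-001(✓)  1-100(✓)  1-101(✓)  1-111(✓)  10-00(✓)  10-01(✓)  10-10(✓)  100-0(✓)  1000-(✓)  101-0(✓)  101-1(✓)  1010-(✓)  1011-(✓)  11-00(✓)  11-01(✓)  11-11(✓)  110-1(✓)  1100-(✓)  111-1(✓)  1110-(✓)
size-2^2 implicants → --000  -1-00  -100-  01--0  1--00(✓)  1--01(✓)  1-00-(✓)  1-1-1  1-10-(✓)  10--0  10-0-(✓)  101--  11--1  11-0-(✓)
size-2^3 implicants → 1--0-
Unchecked terms (primes): --000, -0101, -1-00, -100-, -1111, 01--0, 0111-, 1--0-, 1-1-1, 10--0, 101--, 11--1

NONE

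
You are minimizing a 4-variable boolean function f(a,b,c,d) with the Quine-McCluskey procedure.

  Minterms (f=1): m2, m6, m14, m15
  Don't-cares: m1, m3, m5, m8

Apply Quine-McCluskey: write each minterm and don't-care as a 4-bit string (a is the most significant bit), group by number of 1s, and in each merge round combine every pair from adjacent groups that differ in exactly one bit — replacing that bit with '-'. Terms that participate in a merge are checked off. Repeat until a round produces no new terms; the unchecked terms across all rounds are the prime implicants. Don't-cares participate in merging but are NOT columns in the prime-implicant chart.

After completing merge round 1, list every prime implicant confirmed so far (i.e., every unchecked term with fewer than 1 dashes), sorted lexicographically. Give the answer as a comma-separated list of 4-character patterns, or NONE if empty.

1000

[col 0] 0001*, 0010*, 0011*, 0101*, 0110*, 1000, 1110*, 1111*
[col 1] -110, 0-01, 0-10, 00-1, 001-, 111-
Prime implicants: -110, 0-01, 0-10, 00-1, 001-, 1000, 111-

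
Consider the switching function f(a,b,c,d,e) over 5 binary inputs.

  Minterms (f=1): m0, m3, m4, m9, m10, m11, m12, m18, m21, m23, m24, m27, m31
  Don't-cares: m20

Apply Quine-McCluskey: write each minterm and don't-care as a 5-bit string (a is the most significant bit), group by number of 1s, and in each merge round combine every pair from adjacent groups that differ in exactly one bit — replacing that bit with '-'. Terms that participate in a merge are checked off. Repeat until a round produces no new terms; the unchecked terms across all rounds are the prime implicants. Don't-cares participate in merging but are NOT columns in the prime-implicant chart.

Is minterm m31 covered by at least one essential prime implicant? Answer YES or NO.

Round 0: 00000✓ 00011✓ 00100✓ 01001✓ 01010✓ 01011✓ 01100✓ 10010 10100✓ 10101✓ 10111✓ 11000 11011✓ 11111✓
Round 1: -0100 -1011 0-011 0-100 00-00 010-1 0101- 1-111 101-1 1010- 11-11
PIs = {-0100, -1011, 0-011, 0-100, 00-00, 010-1, 0101-, 1-111, 10010, 101-1, 1010-, 11-11, 11000}
Coverage chart:
  m0: 00-00 ←essential
  m3: 0-011 ←essential
  m4: -0100,0-100,00-00
  m9: 010-1 ←essential
  m10: 0101- ←essential
  m11: -1011,0-011,010-1,0101-
  m12: 0-100 ←essential
  m18: 10010 ←essential
  m21: 101-1,1010-
  m23: 1-111,101-1
  m24: 11000 ←essential
  m27: -1011,11-11
  m31: 1-111,11-11
Essential: 0-011, 0-100, 00-00, 010-1, 0101-, 10010, 11000

NO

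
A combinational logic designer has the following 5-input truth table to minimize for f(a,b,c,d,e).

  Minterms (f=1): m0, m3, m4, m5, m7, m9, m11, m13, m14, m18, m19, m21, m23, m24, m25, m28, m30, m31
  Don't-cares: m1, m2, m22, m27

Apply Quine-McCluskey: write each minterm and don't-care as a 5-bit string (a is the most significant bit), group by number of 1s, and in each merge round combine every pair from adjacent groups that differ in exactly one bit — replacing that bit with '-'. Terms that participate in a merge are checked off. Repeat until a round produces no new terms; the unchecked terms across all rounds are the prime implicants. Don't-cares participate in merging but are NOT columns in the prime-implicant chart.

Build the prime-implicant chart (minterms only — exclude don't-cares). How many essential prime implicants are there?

4

[col 0] 00000*, 00001*, 00010*, 00011*, 00100*, 00101*, 00111*, 01001*, 01011*, 01101*, 01110*, 10010*, 10011*, 10101*, 10110*, 10111*, 11000*, 11001*, 11011*, 11100*, 11110*, 11111*
[col 1] -0010*, -0011*, -0101*, -0111*, -1001*, -1011*, -1110, 0-001*, 0-011*, 0-101*, 00-00*, 00-01*, 00-11*, 000-0*, 000-1*, 0000-*, 0001-*, 001-1*, 0010-*, 01-01*, 010-1*, 1-011*, 1-110*, 1-111*, 10-10*, 10-11*, 1001-*, 101-1*, 1011-*, 11-00, 11-11*, 110-1*, 1100-, 111-0, 1111-*
[col 2] --011, -0-11, -001-, -01-1, -10-1, 0--01, 0-0-1, 00--1, 00-0-, 000--, 1--11, 1-11-, 10-1-
Prime implicants: --011, -0-11, -001-, -01-1, -10-1, -1110, 0--01, 0-0-1, 00--1, 00-0-, 000--, 1--11, 1-11-, 10-1-, 11-00, 1100-, 111-0
PI chart (minterm → PIs covering it):
  0 | 00-0-,000--
  3 | --011,-0-11,-001-,0-0-1,00--1,000--
  4 | 00-0-  (sole → essential)
  5 | -01-1,0--01,00--1,00-0-
  7 | -0-11,-01-1,00--1
  9 | -10-1,0--01,0-0-1
  11 | --011,-10-1,0-0-1
  13 | 0--01  (sole → essential)
  14 | -1110  (sole → essential)
  18 | -001-,10-1-
  19 | --011,-0-11,-001-,1--11,10-1-
  21 | -01-1  (sole → essential)
  23 | -0-11,-01-1,1--11,1-11-,10-1-
  24 | 11-00,1100-
  25 | -10-1,1100-
  28 | 11-00,111-0
  30 | -1110,1-11-,111-0
  31 | 1--11,1-11-
Essential prime implicants: -01-1, -1110, 0--01, 00-0-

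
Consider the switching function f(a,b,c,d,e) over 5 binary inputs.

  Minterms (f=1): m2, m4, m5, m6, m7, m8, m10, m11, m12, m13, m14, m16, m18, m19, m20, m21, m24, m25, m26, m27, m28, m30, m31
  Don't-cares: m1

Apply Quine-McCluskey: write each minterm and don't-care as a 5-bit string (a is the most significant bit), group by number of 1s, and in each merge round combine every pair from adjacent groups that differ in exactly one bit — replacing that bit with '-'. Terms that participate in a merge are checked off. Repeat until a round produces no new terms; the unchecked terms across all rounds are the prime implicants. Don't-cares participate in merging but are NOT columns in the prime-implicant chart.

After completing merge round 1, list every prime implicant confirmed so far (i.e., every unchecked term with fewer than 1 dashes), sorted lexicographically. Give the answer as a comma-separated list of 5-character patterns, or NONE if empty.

Round 0: 00001✓ 00010✓ 00100✓ 00101✓ 00110✓ 00111✓ 01000✓ 01010✓ 01011✓ 01100✓ 01101✓ 01110✓ 10000✓ 10010✓ 10011✓ 10100✓ 10101✓ 11000✓ 11001✓ 11010✓ 11011✓ 11100✓ 11110✓ 11111✓
Round 1: -0010✓ -0100✓ -0101✓ -1000✓ -1010✓ -1011✓ -1100✓ -1110✓ 0-010✓ 0-100✓ 0-101✓ 0-110✓ 00-01 00-10✓ 001-0✓ 001-1✓ 0010-✓ 0011-✓ 01-00✓ 01-10✓ 010-0✓ 0101-✓ 011-0✓ 0110-✓ 1-000✓ 1-010✓ 1-011✓ 1-100✓ 10-00✓ 100-0✓ 1001-✓ 1010-✓ 11-00✓ 11-10✓ 11-11✓ 110-0✓ 110-1✓ 1100-✓ 1101-✓ 111-0✓ 1111-✓
Round 2: --010 --100 -010- -1-00✓ -1-10✓ -10-0✓ -101- -11-0✓ 0--10 0-1-0 0-10- 001-- 01--0✓ 1--00 1-0-0 1-01- 11--0✓ 11-1- 110--
Round 3: -1--0
PIs = {--010, --100, -010-, -1--0, -101-, 0--10, 0-1-0, 0-10-, 00-01, 001--, 1--00, 1-0-0, 1-01-, 11-1-, 110--}

NONE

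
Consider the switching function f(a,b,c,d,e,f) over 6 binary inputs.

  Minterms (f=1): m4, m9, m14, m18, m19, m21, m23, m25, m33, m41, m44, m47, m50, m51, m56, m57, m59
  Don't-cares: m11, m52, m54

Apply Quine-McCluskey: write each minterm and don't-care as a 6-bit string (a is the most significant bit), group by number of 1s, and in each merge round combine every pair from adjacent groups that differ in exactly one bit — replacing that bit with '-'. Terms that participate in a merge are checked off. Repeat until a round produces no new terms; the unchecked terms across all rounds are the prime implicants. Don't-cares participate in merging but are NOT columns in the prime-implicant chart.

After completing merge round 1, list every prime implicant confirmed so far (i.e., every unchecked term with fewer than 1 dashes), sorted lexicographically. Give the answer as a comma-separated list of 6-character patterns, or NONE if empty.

000100, 001110, 101100, 101111

size-2^0 implicants → 000100  001001(✓)  001011(✓)  001110  010010(✓)  010011(✓)  010101(✓)  010111(✓)  011001(✓)  100001(✓)  101001(✓)  101100  101111  110010(✓)  110011(✓)  110100(✓)  110110(✓)  111000(✓)  111001(✓)  111011(✓)
size-2^1 implicants → -01001(✓)  -10010(✓)  -10011(✓)  -11001(✓)  0-1001(✓)  0010-1  010-11  01001-(✓)  0101-1  1-1001(✓)  10-001  11-011  110-10  11001-(✓)  1101-0  1110-1  11100-
size-2^2 implicants → --1001  -1001-
Unchecked terms (primes): --1001, -1001-, 000100, 0010-1, 001110, 010-11, 0101-1, 10-001, 101100, 101111, 11-011, 110-10, 1101-0, 1110-1, 11100-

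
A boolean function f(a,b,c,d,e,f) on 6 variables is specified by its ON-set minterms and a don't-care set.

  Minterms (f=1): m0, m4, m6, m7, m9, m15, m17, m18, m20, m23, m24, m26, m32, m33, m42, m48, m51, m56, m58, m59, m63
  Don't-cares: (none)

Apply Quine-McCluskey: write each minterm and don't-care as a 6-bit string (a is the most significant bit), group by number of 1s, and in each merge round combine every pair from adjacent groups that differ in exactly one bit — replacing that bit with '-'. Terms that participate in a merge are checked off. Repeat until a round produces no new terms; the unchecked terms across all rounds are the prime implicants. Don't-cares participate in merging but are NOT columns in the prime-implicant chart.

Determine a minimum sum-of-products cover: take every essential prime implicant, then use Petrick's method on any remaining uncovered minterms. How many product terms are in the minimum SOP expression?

[col 0] 000000*, 000100*, 000110*, 000111*, 001001, 001111*, 010001, 010010*, 010100*, 010111*, 011000*, 011010*, 100000*, 100001*, 101010*, 110000*, 110011*, 111000*, 111010*, 111011*, 111111*
[col 1] -00000, -11000*, -11010*, 0-0100, 0-0111, 00-111, 000-00, 0001-0, 00011-, 01-010, 0110-0*, 1-0000, 1-1010, 10000-, 11-000, 11-011, 111-11, 1110-0*, 11101-
[col 2] -110-0
Prime implicants: -00000, -110-0, 0-0100, 0-0111, 00-111, 000-00, 0001-0, 00011-, 001001, 01-010, 010001, 1-0000, 1-1010, 10000-, 11-000, 11-011, 111-11, 11101-
PI chart (minterm → PIs covering it):
  0 | -00000,000-00
  4 | 0-0100,000-00,0001-0
  6 | 0001-0,00011-
  7 | 0-0111,00-111,00011-
  9 | 001001  (sole → essential)
  15 | 00-111  (sole → essential)
  17 | 010001  (sole → essential)
  18 | 01-010  (sole → essential)
  20 | 0-0100  (sole → essential)
  23 | 0-0111  (sole → essential)
  24 | -110-0  (sole → essential)
  26 | -110-0,01-010
  32 | -00000,1-0000,10000-
  33 | 10000-  (sole → essential)
  42 | 1-1010  (sole → essential)
  48 | 1-0000,11-000
  51 | 11-011  (sole → essential)
  56 | -110-0,11-000
  58 | -110-0,1-1010,11101-
  59 | 11-011,111-11,11101-
  63 | 111-11  (sole → essential)
Essential prime implicants: -110-0, 0-0100, 0-0111, 00-111, 001001, 01-010, 010001, 1-1010, 10000-, 11-011, 111-11
Petrick residual → -00000, 0001-0, 1-0000
Minimum SOP uses 14 PIs: b'c'd'e'f' + bcd'f' + a'c'de'f' + a'c'def + a'b'def + a'b'c'df' + a'b'cd'e'f + a'bd'ef' + a'bc'd'e'f + ac'd'e'f' + acd'ef' + ab'c'd'e' + abd'ef + abcef

14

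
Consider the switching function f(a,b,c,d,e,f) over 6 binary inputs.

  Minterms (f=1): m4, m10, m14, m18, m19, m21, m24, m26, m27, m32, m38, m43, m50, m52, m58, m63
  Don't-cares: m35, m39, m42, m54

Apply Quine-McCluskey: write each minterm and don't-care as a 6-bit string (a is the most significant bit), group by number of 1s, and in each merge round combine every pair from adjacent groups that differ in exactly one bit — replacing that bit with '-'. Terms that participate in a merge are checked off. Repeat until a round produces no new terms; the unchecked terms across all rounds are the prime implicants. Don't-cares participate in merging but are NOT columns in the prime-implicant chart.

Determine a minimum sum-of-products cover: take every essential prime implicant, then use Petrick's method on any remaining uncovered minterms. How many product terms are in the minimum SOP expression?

[col 0] 000100, 001010*, 001110*, 010010*, 010011*, 010101, 011000*, 011010*, 011011*, 100000, 100011*, 100110*, 100111*, 101010*, 101011*, 110010*, 110100*, 110110*, 111010*, 111111
[col 1] -01010*, -10010*, -11010*, 0-1010*, 001-10, 01-010*, 01-011*, 01001-*, 0110-0, 01101-*, 1-0110, 1-1010*, 10-011, 100-11, 10011-, 10101-, 11-010*, 110-10, 1101-0
[col 2] --1010, -1-010, 01-01-
Prime implicants: --1010, -1-010, 000100, 001-10, 01-01-, 010101, 0110-0, 1-0110, 10-011, 100-11, 100000, 10011-, 10101-, 110-10, 1101-0, 111111
PI chart (minterm → PIs covering it):
  4 | 000100  (sole → essential)
  10 | --1010,001-10
  14 | 001-10  (sole → essential)
  18 | -1-010,01-01-
  19 | 01-01-  (sole → essential)
  21 | 010101  (sole → essential)
  24 | 0110-0  (sole → essential)
  26 | --1010,-1-010,01-01-,0110-0
  27 | 01-01-  (sole → essential)
  32 | 100000  (sole → essential)
  38 | 1-0110,10011-
  43 | 10-011,10101-
  50 | -1-010,110-10
  52 | 1101-0  (sole → essential)
  58 | --1010,-1-010
  63 | 111111  (sole → essential)
Essential prime implicants: 000100, 001-10, 01-01-, 010101, 0110-0, 100000, 1101-0, 111111
Petrick residual → -1-010, 1-0110, 10-011
Minimum SOP uses 11 PIs: bd'ef' + a'b'c'de'f' + a'b'cef' + a'bd'e + a'bc'de'f + a'bcd'f' + ac'def' + ab'd'ef + ab'c'd'e'f' + abc'df' + abcdef

11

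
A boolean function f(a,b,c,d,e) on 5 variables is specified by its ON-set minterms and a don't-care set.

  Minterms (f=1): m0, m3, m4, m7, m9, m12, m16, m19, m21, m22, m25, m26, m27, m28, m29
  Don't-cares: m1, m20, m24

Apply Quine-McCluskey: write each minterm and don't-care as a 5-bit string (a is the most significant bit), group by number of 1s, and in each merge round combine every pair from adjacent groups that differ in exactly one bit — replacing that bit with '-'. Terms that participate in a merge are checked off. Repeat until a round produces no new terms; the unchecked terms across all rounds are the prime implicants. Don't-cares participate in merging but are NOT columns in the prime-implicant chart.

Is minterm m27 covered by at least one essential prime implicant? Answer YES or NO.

YES

Round 0: 00000✓ 00001✓ 00011✓ 00100✓ 00111✓ 01001✓ 01100✓ 10000✓ 10011✓ 10100✓ 10101✓ 10110✓ 11000✓ 11001✓ 11010✓ 11011✓ 11100✓ 11101✓
Round 1: -0000✓ -0011 -0100✓ -1001 -1100✓ 0-001 0-100✓ 00-00✓ 00-11 000-1 0000- 1-000✓ 1-011 1-100✓ 1-101✓ 10-00✓ 101-0 1010-✓ 11-00✓ 11-01✓ 110-0✓ 110-1✓ 1100-✓ 1101-✓ 1110-✓
Round 2: --100 -0-00 1--00 1-10- 11-0- 110--
PIs = {--100, -0-00, -0011, -1001, 0-001, 00-11, 000-1, 0000-, 1--00, 1-011, 1-10-, 101-0, 11-0-, 110--}
Coverage chart:
  m0: -0-00,0000-
  m3: -0011,00-11,000-1
  m4: --100,-0-00
  m7: 00-11 ←essential
  m9: -1001,0-001
  m12: --100 ←essential
  m16: -0-00,1--00
  m19: -0011,1-011
  m21: 1-10- ←essential
  m22: 101-0 ←essential
  m25: -1001,11-0-,110--
  m26: 110-- ←essential
  m27: 1-011,110--
  m28: --100,1--00,1-10-,11-0-
  m29: 1-10-,11-0-
Essential: --100, 00-11, 1-10-, 101-0, 110--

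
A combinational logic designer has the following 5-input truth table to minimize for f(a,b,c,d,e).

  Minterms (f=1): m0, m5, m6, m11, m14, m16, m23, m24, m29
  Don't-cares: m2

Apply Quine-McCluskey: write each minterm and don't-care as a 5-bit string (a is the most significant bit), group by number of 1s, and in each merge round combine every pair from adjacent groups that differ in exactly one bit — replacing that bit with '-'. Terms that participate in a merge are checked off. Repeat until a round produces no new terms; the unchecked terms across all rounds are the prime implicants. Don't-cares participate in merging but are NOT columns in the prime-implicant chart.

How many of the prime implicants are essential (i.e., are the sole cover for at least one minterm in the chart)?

6

size-2^0 implicants → 00000(✓)  00010(✓)  00101  00110(✓)  01011  01110(✓)  10000(✓)  10111  11000(✓)  11101
size-2^1 implicants → -0000  0-110  00-10  000-0  1-000
Unchecked terms (primes): -0000, 0-110, 00-10, 000-0, 00101, 01011, 1-000, 10111, 11101
Minterm coverage:
  m0 ⊆ -0000,000-0
  m5 ⊆ 00101 [E]
  m6 ⊆ 0-110,00-10
  m11 ⊆ 01011 [E]
  m14 ⊆ 0-110 [E]
  m16 ⊆ -0000,1-000
  m23 ⊆ 10111 [E]
  m24 ⊆ 1-000 [E]
  m29 ⊆ 11101 [E]
E = {0-110, 00101, 01011, 1-000, 10111, 11101}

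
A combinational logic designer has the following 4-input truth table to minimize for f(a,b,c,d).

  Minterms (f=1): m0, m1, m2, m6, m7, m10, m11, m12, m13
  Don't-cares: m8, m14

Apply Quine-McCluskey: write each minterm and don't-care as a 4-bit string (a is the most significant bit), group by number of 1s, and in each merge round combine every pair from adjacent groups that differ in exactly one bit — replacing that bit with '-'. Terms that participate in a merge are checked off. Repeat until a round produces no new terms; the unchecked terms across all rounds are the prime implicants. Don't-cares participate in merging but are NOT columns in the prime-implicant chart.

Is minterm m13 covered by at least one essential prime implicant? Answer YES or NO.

[col 0] 0000*, 0001*, 0010*, 0110*, 0111*, 1000*, 1010*, 1011*, 1100*, 1101*, 1110*
[col 1] -000*, -010*, -110*, 0-10*, 00-0*, 000-, 011-, 1-00*, 1-10*, 10-0*, 101-, 11-0*, 110-
[col 2] --10, -0-0, 1--0
Prime implicants: --10, -0-0, 000-, 011-, 1--0, 101-, 110-
PI chart (minterm → PIs covering it):
  0 | -0-0,000-
  1 | 000-  (sole → essential)
  2 | --10,-0-0
  6 | --10,011-
  7 | 011-  (sole → essential)
  10 | --10,-0-0,1--0,101-
  11 | 101-  (sole → essential)
  12 | 1--0,110-
  13 | 110-  (sole → essential)
Essential prime implicants: 000-, 011-, 101-, 110-

YES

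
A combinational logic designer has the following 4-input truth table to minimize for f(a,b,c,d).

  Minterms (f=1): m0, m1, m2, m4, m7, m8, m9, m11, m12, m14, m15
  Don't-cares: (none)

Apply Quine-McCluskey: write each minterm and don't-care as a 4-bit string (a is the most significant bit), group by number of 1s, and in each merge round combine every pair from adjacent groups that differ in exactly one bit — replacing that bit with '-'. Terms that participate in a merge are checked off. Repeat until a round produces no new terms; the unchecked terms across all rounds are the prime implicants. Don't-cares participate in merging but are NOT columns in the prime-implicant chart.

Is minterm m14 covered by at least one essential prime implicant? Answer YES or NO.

Round 0: 0000✓ 0001✓ 0010✓ 0100✓ 0111✓ 1000✓ 1001✓ 1011✓ 1100✓ 1110✓ 1111✓
Round 1: -000✓ -001✓ -100✓ -111 0-00✓ 00-0 000-✓ 1-00✓ 1-11 10-1 100-✓ 11-0 111-
Round 2: --00 -00-
PIs = {--00, -00-, -111, 00-0, 1-11, 10-1, 11-0, 111-}
Coverage chart:
  m0: --00,-00-,00-0
  m1: -00- ←essential
  m2: 00-0 ←essential
  m4: --00 ←essential
  m7: -111 ←essential
  m8: --00,-00-
  m9: -00-,10-1
  m11: 1-11,10-1
  m12: --00,11-0
  m14: 11-0,111-
  m15: -111,1-11,111-
Essential: --00, -00-, -111, 00-0

NO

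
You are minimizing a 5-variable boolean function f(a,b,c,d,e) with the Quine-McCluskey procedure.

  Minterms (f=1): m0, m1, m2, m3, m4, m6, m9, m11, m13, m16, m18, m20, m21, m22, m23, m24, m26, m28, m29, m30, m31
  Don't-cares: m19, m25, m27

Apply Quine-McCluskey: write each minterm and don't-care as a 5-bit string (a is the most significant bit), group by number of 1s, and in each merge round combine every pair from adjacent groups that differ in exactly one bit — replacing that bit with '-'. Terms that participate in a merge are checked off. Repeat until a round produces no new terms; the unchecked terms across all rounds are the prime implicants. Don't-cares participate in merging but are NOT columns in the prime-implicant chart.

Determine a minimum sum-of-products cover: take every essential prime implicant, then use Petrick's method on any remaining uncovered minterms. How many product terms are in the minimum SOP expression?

size-2^0 implicants → 00000(✓)  00001(✓)  00010(✓)  00011(✓)  00100(✓)  00110(✓)  01001(✓)  01011(✓)  01101(✓)  10000(✓)  10010(✓)  10011(✓)  10100(✓)  10101(✓)  10110(✓)  10111(✓)  11000(✓)  11001(✓)  11010(✓)  11011(✓)  11100(✓)  11101(✓)  11110(✓)  11111(✓)
size-2^1 implicants → -0000(✓)  -0010(✓)  -0011(✓)  -0100(✓)  -0110(✓)  -1001(✓)  -1011(✓)  -1101(✓)  0-001(✓)  0-011(✓)  00-00(✓)  00-10(✓)  000-0(✓)  000-1(✓)  0000-(✓)  0001-(✓)  001-0(✓)  01-01(✓)  010-1(✓)  1-000(✓)  1-010(✓)  1-011(✓)  1-100(✓)  1-101(✓)  1-110(✓)  1-111(✓)  10-00(✓)  10-10(✓)  10-11(✓)  100-0(✓)  1001-(✓)  101-0(✓)  101-1(✓)  1010-(✓)  1011-(✓)  11-00(✓)  11-01(✓)  11-10(✓)  11-11(✓)  110-0(✓)  110-1(✓)  1100-(✓)  1101-(✓)  111-0(✓)  111-1(✓)  1110-(✓)  1111-(✓)
size-2^2 implicants → --011  -0-00(✓)  -0-10(✓)  -00-0(✓)  -001-  -01-0(✓)  -1-01  -10-1  0-0-1  00--0(✓)  000--  1--00(✓)  1--10(✓)  1--11(✓)  1-0-0(✓)  1-01-(✓)  1-1-0(✓)  1-1-1(✓)  1-10-(✓)  1-11-(✓)  10--0(✓)  10-1-(✓)  101--(✓)  11--0(✓)  11--1(✓)  11-0-(✓)  11-1-(✓)  110--(✓)  111--(✓)
size-2^3 implicants → -0--0  1---0  1--1-  1-1--  11---
Unchecked terms (primes): --011, -0--0, -001-, -1-01, -10-1, 0-0-1, 000--, 1---0, 1--1-, 1-1--, 11---
Minterm coverage:
  m0 ⊆ -0--0,000--
  m1 ⊆ 0-0-1,000--
  m2 ⊆ -0--0,-001-,000--
  m3 ⊆ --011,-001-,0-0-1,000--
  m4 ⊆ -0--0 [E]
  m6 ⊆ -0--0 [E]
  m9 ⊆ -1-01,-10-1,0-0-1
  m11 ⊆ --011,-10-1,0-0-1
  m13 ⊆ -1-01 [E]
  m16 ⊆ -0--0,1---0
  m18 ⊆ -0--0,-001-,1---0,1--1-
  m20 ⊆ -0--0,1---0,1-1--
  m21 ⊆ 1-1-- [E]
  m22 ⊆ -0--0,1---0,1--1-,1-1--
  m23 ⊆ 1--1-,1-1--
  m24 ⊆ 1---0,11---
  m26 ⊆ 1---0,1--1-,11---
  m28 ⊆ 1---0,1-1--,11---
  m29 ⊆ -1-01,1-1--,11---
  m30 ⊆ 1---0,1--1-,1-1--,11---
  m31 ⊆ 1--1-,1-1--,11---
E = {-0--0, -1-01, 1-1--}
Petrick residual → 0-0-1, 1---0
Cover = b'e' + bd'e + a'c'e + ae' + ac  |cover|=5

5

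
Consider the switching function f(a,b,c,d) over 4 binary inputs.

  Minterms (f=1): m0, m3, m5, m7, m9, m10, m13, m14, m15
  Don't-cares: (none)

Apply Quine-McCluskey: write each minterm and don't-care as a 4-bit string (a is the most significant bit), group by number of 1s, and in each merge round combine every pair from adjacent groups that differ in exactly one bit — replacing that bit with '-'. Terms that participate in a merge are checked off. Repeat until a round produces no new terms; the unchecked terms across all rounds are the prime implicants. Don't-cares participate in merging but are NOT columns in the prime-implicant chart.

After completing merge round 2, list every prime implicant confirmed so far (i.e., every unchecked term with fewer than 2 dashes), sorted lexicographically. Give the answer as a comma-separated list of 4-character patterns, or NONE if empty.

0-11, 0000, 1-01, 1-10, 111-

Round 0: 0000 0011✓ 0101✓ 0111✓ 1001✓ 1010✓ 1101✓ 1110✓ 1111✓
Round 1: -101✓ -111✓ 0-11 01-1✓ 1-01 1-10 11-1✓ 111-
Round 2: -1-1
PIs = {-1-1, 0-11, 0000, 1-01, 1-10, 111-}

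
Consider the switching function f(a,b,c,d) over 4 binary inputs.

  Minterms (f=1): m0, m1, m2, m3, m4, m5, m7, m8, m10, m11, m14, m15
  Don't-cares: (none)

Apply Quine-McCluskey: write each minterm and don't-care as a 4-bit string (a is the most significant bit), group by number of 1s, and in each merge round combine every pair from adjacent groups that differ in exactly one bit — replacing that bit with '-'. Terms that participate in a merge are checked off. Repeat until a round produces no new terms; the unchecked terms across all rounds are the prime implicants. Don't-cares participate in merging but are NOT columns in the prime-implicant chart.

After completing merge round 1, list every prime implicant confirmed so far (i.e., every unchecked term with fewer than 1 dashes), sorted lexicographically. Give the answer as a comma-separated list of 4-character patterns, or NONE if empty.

NONE

Round 0: 0000✓ 0001✓ 0010✓ 0011✓ 0100✓ 0101✓ 0111✓ 1000✓ 1010✓ 1011✓ 1110✓ 1111✓
Round 1: -000✓ -010✓ -011✓ -111✓ 0-00✓ 0-01✓ 0-11✓ 00-0✓ 00-1✓ 000-✓ 001-✓ 01-1✓ 010-✓ 1-10✓ 1-11✓ 10-0✓ 101-✓ 111-✓
Round 2: --11 -0-0 -01- 0--1 0-0- 00-- 1-1-
PIs = {--11, -0-0, -01-, 0--1, 0-0-, 00--, 1-1-}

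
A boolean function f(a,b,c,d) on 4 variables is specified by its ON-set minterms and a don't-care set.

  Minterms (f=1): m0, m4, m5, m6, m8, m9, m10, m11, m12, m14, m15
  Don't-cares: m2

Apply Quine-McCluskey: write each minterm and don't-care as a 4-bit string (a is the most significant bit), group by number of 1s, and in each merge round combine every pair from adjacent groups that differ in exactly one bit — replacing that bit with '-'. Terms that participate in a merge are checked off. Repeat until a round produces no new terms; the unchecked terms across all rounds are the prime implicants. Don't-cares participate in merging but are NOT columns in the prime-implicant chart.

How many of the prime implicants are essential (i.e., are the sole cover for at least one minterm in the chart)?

size-2^0 implicants → 0000(✓)  0010(✓)  0100(✓)  0101(✓)  0110(✓)  1000(✓)  1001(✓)  1010(✓)  1011(✓)  1100(✓)  1110(✓)  1111(✓)
size-2^1 implicants → -000(✓)  -010(✓)  -100(✓)  -110(✓)  0-00(✓)  0-10(✓)  00-0(✓)  01-0(✓)  010-  1-00(✓)  1-10(✓)  1-11(✓)  10-0(✓)  10-1(✓)  100-(✓)  101-(✓)  11-0(✓)  111-(✓)
size-2^2 implicants → --00(✓)  --10(✓)  -0-0(✓)  -1-0(✓)  0--0(✓)  1--0(✓)  1-1-  10--
size-2^3 implicants → ---0
Unchecked terms (primes): ---0, 010-, 1-1-, 10--
Minterm coverage:
  m0 ⊆ ---0 [E]
  m4 ⊆ ---0,010-
  m5 ⊆ 010- [E]
  m6 ⊆ ---0 [E]
  m8 ⊆ ---0,10--
  m9 ⊆ 10-- [E]
  m10 ⊆ ---0,1-1-,10--
  m11 ⊆ 1-1-,10--
  m12 ⊆ ---0 [E]
  m14 ⊆ ---0,1-1-
  m15 ⊆ 1-1- [E]
E = {---0, 010-, 1-1-, 10--}

4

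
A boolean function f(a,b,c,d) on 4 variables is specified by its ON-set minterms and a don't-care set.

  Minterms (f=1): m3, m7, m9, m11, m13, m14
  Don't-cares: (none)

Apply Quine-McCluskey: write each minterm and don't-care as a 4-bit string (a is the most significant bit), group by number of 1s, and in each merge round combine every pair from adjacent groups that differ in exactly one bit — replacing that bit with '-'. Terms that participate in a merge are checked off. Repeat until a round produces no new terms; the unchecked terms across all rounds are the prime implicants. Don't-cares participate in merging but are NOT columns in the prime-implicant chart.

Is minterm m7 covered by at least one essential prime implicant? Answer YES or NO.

[col 0] 0011*, 0111*, 1001*, 1011*, 1101*, 1110
[col 1] -011, 0-11, 1-01, 10-1
Prime implicants: -011, 0-11, 1-01, 10-1, 1110
PI chart (minterm → PIs covering it):
  3 | -011,0-11
  7 | 0-11  (sole → essential)
  9 | 1-01,10-1
  11 | -011,10-1
  13 | 1-01  (sole → essential)
  14 | 1110  (sole → essential)
Essential prime implicants: 0-11, 1-01, 1110

YES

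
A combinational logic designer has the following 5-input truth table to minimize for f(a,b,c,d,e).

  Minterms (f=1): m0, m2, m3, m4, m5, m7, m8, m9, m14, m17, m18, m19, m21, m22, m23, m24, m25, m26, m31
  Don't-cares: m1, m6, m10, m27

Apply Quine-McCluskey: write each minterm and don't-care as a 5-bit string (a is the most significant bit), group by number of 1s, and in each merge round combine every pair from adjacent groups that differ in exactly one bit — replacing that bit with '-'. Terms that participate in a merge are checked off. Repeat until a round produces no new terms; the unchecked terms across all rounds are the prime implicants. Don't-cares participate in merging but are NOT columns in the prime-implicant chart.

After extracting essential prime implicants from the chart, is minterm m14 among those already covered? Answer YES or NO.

Round 0: 00000✓ 00001✓ 00010✓ 00011✓ 00100✓ 00101✓ 00110✓ 00111✓ 01000✓ 01001✓ 01010✓ 01110✓ 10001✓ 10010✓ 10011✓ 10101✓ 10110✓ 10111✓ 11000✓ 11001✓ 11010✓ 11011✓ 11111✓
Round 1: -0001✓ -0010✓ -0011✓ -0101✓ -0110✓ -0111✓ -1000✓ -1001✓ -1010✓ 0-000✓ 0-001✓ 0-010✓ 0-110✓ 00-00✓ 00-01✓ 00-10✓ 00-11✓ 000-0✓ 000-1✓ 0000-✓ 0001-✓ 001-0✓ 001-1✓ 0010-✓ 0011-✓ 01-10✓ 010-0✓ 0100-✓ 1-001✓ 1-010✓ 1-011✓ 1-111✓ 10-01✓ 10-10✓ 10-11✓ 100-1✓ 1001-✓ 101-1✓ 1011-✓ 11-11✓ 110-0✓ 110-1✓ 1100-✓ 1101-✓
Round 2: --001 --010 -0-01✓ -0-10✓ -0-11✓ -00-1✓ -001-✓ -01-1✓ -011-✓ -10-0 -100- 0--10 0-0-0 0-00- 00--0✓ 00--1✓ 00-0-✓ 00-1-✓ 000--✓ 001--✓ 1--11 1-0-1 1-01- 10--1✓ 10-1-✓ 110--
Round 3: -0--1 -0-1- 00---
PIs = {--001, --010, -0--1, -0-1-, -10-0, -100-, 0--10, 0-0-0, 0-00-, 00---, 1--11, 1-0-1, 1-01-, 110--}
Coverage chart:
  m0: 0-0-0,0-00-,00---
  m2: --010,-0-1-,0--10,0-0-0,00---
  m3: -0--1,-0-1-,00---
  m4: 00--- ←essential
  m5: -0--1,00---
  m7: -0--1,-0-1-,00---
  m8: -10-0,-100-,0-0-0,0-00-
  m9: --001,-100-,0-00-
  m14: 0--10 ←essential
  m17: --001,-0--1,1-0-1
  m18: --010,-0-1-,1-01-
  m19: -0--1,-0-1-,1--11,1-0-1,1-01-
  m21: -0--1 ←essential
  m22: -0-1- ←essential
  m23: -0--1,-0-1-,1--11
  m24: -10-0,-100-,110--
  m25: --001,-100-,1-0-1,110--
  m26: --010,-10-0,1-01-,110--
  m31: 1--11 ←essential
Essential: -0--1, -0-1-, 0--10, 00---, 1--11

YES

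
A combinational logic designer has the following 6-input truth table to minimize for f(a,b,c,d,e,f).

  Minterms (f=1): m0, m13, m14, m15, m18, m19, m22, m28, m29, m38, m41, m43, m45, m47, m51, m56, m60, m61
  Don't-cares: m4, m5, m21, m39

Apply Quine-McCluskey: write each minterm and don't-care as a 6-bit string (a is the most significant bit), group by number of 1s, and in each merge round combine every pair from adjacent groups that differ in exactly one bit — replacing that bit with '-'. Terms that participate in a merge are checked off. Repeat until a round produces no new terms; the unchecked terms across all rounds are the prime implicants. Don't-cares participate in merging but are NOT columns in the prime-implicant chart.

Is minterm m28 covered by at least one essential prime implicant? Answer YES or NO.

[col 0] 000000*, 000100*, 000101*, 001101*, 001110*, 001111*, 010010*, 010011*, 010101*, 010110*, 011100*, 011101*, 100110*, 100111*, 101001*, 101011*, 101101*, 101111*, 110011*, 111000*, 111100*, 111101*
[col 1] -01101*, -01111*, -10011, -11100*, -11101*, 0-0101*, 0-1101*, 00-101*, 000-00, 00010-, 0011-1*, 00111-, 01-101*, 010-10, 01001-, 01110-*, 1-1101*, 10-111, 10011-, 101-01*, 101-11*, 1010-1*, 1011-1*, 111-00, 11110-*
[col 2] --1101, -011-1, -1110-, 0--101, 101--1
Prime implicants: --1101, -011-1, -10011, -1110-, 0--101, 000-00, 00010-, 00111-, 010-10, 01001-, 10-111, 10011-, 101--1, 111-00
PI chart (minterm → PIs covering it):
  0 | 000-00  (sole → essential)
  13 | --1101,-011-1,0--101
  14 | 00111-  (sole → essential)
  15 | -011-1,00111-
  18 | 010-10,01001-
  19 | -10011,01001-
  22 | 010-10  (sole → essential)
  28 | -1110-  (sole → essential)
  29 | --1101,-1110-,0--101
  38 | 10011-  (sole → essential)
  41 | 101--1  (sole → essential)
  43 | 101--1  (sole → essential)
  45 | --1101,-011-1,101--1
  47 | -011-1,10-111,101--1
  51 | -10011  (sole → essential)
  56 | 111-00  (sole → essential)
  60 | -1110-,111-00
  61 | --1101,-1110-
Essential prime implicants: -10011, -1110-, 000-00, 00111-, 010-10, 10011-, 101--1, 111-00

YES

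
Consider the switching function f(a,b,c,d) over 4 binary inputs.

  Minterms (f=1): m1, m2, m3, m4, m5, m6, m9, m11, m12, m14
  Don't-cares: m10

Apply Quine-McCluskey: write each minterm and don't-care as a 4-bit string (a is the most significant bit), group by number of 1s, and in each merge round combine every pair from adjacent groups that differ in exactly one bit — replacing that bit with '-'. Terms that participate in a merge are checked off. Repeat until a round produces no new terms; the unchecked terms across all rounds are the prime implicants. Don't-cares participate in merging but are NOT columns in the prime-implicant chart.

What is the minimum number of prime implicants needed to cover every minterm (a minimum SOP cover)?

size-2^0 implicants → 0001(✓)  0010(✓)  0011(✓)  0100(✓)  0101(✓)  0110(✓)  1001(✓)  1010(✓)  1011(✓)  1100(✓)  1110(✓)
size-2^1 implicants → -001(✓)  -010(✓)  -011(✓)  -100(✓)  -110(✓)  0-01  0-10(✓)  00-1(✓)  001-(✓)  01-0(✓)  010-  1-10(✓)  10-1(✓)  101-(✓)  11-0(✓)
size-2^2 implicants → --10  -0-1  -01-  -1-0
Unchecked terms (primes): --10, -0-1, -01-, -1-0, 0-01, 010-
Minterm coverage:
  m1 ⊆ -0-1,0-01
  m2 ⊆ --10,-01-
  m3 ⊆ -0-1,-01-
  m4 ⊆ -1-0,010-
  m5 ⊆ 0-01,010-
  m6 ⊆ --10,-1-0
  m9 ⊆ -0-1 [E]
  m11 ⊆ -0-1,-01-
  m12 ⊆ -1-0 [E]
  m14 ⊆ --10,-1-0
E = {-0-1, -1-0}
Petrick residual → --10, 0-01
Cover = cd' + b'd + bd' + a'c'd  |cover|=4

4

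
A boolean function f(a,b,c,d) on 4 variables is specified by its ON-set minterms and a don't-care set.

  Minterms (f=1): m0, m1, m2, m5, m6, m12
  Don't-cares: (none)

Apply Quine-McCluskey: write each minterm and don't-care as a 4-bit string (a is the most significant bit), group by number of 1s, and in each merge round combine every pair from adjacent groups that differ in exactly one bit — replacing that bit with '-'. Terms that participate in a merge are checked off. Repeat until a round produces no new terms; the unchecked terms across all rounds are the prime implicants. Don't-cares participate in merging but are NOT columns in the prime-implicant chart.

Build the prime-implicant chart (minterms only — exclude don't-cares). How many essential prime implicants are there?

3

[col 0] 0000*, 0001*, 0010*, 0101*, 0110*, 1100
[col 1] 0-01, 0-10, 00-0, 000-
Prime implicants: 0-01, 0-10, 00-0, 000-, 1100
PI chart (minterm → PIs covering it):
  0 | 00-0,000-
  1 | 0-01,000-
  2 | 0-10,00-0
  5 | 0-01  (sole → essential)
  6 | 0-10  (sole → essential)
  12 | 1100  (sole → essential)
Essential prime implicants: 0-01, 0-10, 1100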